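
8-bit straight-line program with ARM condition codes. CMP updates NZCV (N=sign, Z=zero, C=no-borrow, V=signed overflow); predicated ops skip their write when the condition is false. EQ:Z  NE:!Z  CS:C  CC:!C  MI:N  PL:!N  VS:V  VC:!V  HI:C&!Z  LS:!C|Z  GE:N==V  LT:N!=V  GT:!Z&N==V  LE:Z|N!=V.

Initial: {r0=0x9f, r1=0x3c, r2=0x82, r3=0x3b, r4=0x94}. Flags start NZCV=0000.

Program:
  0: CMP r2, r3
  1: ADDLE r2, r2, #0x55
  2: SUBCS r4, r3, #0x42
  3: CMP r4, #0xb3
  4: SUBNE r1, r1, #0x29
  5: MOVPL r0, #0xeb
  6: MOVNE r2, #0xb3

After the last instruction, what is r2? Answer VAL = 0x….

VAL = 0xb3

0: ✓ CMP  NZCV=0011
1: ✓ ADDLE  r2←0xd7
2: ✓ SUBCS  r4←0xf9
3: ✓ CMP  NZCV=0010
4: ✓ SUBNE  r1←0x13
5: ✓ MOVPL  r0←0xeb
6: ✓ MOVNE  r2←0xb3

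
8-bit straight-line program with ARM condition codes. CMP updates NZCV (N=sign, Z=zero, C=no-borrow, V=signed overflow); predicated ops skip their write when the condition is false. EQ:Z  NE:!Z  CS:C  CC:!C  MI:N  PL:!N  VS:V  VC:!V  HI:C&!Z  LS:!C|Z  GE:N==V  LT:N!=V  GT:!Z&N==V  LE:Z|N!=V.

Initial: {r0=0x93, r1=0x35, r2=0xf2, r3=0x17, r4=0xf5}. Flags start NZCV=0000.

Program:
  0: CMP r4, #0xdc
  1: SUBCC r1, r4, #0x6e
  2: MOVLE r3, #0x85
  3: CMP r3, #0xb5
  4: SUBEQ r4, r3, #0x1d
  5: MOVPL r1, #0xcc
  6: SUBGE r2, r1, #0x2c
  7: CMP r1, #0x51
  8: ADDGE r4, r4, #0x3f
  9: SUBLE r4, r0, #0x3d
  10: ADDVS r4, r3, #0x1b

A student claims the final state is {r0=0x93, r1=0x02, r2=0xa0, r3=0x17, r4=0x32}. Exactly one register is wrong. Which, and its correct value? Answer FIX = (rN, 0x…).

0: ✓ CMP  NZCV=0010
1: · SUBCC
2: · MOVLE
3: ✓ CMP  NZCV=0000
4: · SUBEQ
5: ✓ MOVPL  r1←0xcc
6: ✓ SUBGE  r2←0xa0
7: ✓ CMP  NZCV=0011
8: · ADDGE
9: ✓ SUBLE  r4←0x56
10: ✓ ADDVS  r4←0x32

FIX = (r1, 0xcc)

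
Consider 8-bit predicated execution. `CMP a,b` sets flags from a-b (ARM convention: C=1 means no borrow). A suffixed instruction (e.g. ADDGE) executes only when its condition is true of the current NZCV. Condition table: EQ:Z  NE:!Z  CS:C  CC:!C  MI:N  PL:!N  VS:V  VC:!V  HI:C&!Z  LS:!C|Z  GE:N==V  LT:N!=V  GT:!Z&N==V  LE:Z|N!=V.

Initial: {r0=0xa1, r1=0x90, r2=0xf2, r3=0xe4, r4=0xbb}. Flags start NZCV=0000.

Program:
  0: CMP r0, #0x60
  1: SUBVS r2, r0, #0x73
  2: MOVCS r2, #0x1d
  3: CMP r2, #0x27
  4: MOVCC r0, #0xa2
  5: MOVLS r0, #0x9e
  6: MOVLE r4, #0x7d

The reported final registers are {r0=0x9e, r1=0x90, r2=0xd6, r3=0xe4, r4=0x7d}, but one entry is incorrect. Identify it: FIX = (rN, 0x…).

FIX = (r2, 0x1d)

[0] flags=0011 → (cmp)
[1] flags=0011 VS?T → r2=0x2e
[2] flags=0011 CS?T → r2=0x1d
[3] flags=1000 → (cmp)
[4] flags=1000 CC?T → r0=0xa2
[5] flags=1000 LS?T → r0=0x9e
[6] flags=1000 LE?T → r4=0x7d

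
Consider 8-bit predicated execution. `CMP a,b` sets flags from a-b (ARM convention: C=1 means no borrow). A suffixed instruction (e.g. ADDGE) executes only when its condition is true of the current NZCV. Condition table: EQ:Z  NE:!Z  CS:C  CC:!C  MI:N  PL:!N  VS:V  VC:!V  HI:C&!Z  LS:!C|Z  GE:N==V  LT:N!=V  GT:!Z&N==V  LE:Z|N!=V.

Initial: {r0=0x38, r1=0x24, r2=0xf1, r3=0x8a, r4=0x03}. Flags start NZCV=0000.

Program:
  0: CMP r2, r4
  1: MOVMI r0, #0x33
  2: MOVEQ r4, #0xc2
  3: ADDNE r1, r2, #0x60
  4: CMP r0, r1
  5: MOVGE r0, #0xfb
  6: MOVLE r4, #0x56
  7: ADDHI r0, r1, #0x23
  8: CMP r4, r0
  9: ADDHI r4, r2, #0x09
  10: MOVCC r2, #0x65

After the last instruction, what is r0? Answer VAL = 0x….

VAL = 0x33

0: ✓ CMP  NZCV=1010
1: ✓ MOVMI  r0←0x33
2: · MOVEQ
3: ✓ ADDNE  r1←0x51
4: ✓ CMP  NZCV=1000
5: · MOVGE
6: ✓ MOVLE  r4←0x56
7: · ADDHI
8: ✓ CMP  NZCV=0010
9: ✓ ADDHI  r4←0xfa
10: · MOVCC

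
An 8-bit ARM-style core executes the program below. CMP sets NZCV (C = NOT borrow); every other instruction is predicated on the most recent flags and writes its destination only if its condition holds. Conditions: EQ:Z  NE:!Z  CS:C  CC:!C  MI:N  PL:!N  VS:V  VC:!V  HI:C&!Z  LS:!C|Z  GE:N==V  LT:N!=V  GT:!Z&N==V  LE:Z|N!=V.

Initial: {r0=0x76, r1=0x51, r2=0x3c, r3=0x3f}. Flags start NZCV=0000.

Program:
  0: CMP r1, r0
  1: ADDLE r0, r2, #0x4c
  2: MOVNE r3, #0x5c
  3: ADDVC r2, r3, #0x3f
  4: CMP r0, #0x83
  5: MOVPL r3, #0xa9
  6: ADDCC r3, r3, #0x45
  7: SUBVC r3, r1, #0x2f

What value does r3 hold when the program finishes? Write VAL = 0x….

VAL = 0x22

0: ✓ CMP  NZCV=1000
1: ✓ ADDLE  r0←0x88
2: ✓ MOVNE  r3←0x5c
3: ✓ ADDVC  r2←0x9b
4: ✓ CMP  NZCV=0010
5: ✓ MOVPL  r3←0xa9
6: · ADDCC
7: ✓ SUBVC  r3←0x22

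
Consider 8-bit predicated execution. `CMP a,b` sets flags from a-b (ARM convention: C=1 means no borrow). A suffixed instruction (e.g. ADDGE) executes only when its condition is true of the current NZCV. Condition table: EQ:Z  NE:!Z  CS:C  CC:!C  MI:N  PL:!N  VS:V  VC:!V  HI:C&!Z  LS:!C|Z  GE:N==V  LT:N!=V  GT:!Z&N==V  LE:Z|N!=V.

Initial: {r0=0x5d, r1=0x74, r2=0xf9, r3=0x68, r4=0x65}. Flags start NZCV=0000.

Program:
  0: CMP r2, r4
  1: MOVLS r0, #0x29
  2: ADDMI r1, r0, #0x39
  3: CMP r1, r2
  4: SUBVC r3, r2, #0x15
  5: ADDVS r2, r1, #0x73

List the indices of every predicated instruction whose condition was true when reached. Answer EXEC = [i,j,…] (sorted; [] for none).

EXEC = [2,4]

0: ✓ CMP  NZCV=1010
1: · MOVLS
2: ✓ ADDMI  r1←0x96
3: ✓ CMP  NZCV=1000
4: ✓ SUBVC  r3←0xe4
5: · ADDVS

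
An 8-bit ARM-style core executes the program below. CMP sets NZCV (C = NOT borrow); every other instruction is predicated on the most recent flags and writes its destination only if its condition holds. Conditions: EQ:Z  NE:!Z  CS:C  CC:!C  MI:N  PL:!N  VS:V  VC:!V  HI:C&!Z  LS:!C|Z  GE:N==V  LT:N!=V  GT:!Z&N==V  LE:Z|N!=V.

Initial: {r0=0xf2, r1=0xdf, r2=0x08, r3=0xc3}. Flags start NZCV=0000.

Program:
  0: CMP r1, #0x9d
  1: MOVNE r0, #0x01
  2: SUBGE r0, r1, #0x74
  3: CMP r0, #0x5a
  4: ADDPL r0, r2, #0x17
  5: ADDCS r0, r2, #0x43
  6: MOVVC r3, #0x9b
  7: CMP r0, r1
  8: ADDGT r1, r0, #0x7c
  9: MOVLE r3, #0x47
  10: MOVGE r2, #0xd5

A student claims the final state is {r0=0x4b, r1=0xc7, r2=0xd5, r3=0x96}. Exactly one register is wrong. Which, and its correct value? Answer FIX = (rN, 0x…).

[0] flags=0010 → (cmp)
[1] flags=0010 NE?T → r0=0x01
[2] flags=0010 GE?T → r0=0x6b
[3] flags=0010 → (cmp)
[4] flags=0010 PL?T → r0=0x1f
[5] flags=0010 CS?T → r0=0x4b
[6] flags=0010 VC?T → r3=0x9b
[7] flags=0000 → (cmp)
[8] flags=0000 GT?T → r1=0xc7
[9] flags=0000 LE?F → skip
[10] flags=0000 GE?T → r2=0xd5

FIX = (r3, 0x9b)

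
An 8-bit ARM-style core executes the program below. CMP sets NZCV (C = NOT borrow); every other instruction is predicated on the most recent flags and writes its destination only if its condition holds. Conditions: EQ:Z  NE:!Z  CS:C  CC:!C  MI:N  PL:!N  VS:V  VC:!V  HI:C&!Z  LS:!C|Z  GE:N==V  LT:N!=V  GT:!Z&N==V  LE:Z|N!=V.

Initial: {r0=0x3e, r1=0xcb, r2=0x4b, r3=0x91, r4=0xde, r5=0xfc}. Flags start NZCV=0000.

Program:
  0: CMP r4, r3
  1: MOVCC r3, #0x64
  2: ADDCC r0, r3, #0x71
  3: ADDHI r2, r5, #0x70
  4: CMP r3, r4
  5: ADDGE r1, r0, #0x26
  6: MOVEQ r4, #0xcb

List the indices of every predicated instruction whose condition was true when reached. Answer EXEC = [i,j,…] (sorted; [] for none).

EXEC = [3]

0: ✓ CMP  NZCV=0010
1: · MOVCC
2: · ADDCC
3: ✓ ADDHI  r2←0x6c
4: ✓ CMP  NZCV=1000
5: · ADDGE
6: · MOVEQ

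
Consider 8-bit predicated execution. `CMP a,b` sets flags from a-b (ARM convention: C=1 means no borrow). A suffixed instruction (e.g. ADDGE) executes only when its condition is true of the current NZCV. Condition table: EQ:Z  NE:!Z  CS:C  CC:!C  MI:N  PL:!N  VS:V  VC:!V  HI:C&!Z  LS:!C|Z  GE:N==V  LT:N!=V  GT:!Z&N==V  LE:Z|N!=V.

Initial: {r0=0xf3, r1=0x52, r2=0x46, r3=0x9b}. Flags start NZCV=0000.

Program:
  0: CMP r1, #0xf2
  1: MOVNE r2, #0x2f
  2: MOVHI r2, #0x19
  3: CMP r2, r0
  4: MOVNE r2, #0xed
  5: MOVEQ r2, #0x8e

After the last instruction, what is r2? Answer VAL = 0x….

[0] flags=0000 → (cmp)
[1] flags=0000 NE?T → r2=0x2f
[2] flags=0000 HI?F → skip
[3] flags=0000 → (cmp)
[4] flags=0000 NE?T → r2=0xed
[5] flags=0000 EQ?F → skip

VAL = 0xed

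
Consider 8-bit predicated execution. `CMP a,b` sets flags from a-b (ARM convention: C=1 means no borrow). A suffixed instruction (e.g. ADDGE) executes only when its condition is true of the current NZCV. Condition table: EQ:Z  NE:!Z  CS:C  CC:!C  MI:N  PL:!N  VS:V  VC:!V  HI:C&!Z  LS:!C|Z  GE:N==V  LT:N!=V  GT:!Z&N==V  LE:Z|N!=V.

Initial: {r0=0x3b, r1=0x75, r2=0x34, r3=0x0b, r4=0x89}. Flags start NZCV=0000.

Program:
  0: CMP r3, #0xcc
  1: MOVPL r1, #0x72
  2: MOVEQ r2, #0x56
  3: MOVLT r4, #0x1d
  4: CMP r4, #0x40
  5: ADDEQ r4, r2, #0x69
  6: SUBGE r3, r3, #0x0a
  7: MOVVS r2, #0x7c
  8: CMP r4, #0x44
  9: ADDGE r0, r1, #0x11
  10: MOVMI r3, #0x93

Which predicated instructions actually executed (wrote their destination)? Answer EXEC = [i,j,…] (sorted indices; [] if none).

[0] flags=0000 → (cmp)
[1] flags=0000 PL?T → r1=0x72
[2] flags=0000 EQ?F → skip
[3] flags=0000 LT?F → skip
[4] flags=0011 → (cmp)
[5] flags=0011 EQ?F → skip
[6] flags=0011 GE?F → skip
[7] flags=0011 VS?T → r2=0x7c
[8] flags=0011 → (cmp)
[9] flags=0011 GE?F → skip
[10] flags=0011 MI?F → skip

EXEC = [1,7]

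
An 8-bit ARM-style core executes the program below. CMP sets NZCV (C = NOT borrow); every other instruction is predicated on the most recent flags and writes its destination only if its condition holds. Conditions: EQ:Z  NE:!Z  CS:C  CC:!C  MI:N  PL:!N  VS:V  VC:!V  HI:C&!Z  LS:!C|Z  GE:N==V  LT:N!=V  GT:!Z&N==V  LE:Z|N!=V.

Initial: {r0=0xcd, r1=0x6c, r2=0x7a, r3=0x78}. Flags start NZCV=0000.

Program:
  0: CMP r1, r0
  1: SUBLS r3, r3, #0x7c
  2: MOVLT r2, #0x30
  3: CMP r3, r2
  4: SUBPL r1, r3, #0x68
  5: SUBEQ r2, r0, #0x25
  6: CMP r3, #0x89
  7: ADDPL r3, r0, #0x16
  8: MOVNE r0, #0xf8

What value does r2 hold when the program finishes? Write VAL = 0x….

VAL = 0x7a

[0] flags=1001 → (cmp)
[1] flags=1001 LS?T → r3=0xfc
[2] flags=1001 LT?F → skip
[3] flags=1010 → (cmp)
[4] flags=1010 PL?F → skip
[5] flags=1010 EQ?F → skip
[6] flags=0010 → (cmp)
[7] flags=0010 PL?T → r3=0xe3
[8] flags=0010 NE?T → r0=0xf8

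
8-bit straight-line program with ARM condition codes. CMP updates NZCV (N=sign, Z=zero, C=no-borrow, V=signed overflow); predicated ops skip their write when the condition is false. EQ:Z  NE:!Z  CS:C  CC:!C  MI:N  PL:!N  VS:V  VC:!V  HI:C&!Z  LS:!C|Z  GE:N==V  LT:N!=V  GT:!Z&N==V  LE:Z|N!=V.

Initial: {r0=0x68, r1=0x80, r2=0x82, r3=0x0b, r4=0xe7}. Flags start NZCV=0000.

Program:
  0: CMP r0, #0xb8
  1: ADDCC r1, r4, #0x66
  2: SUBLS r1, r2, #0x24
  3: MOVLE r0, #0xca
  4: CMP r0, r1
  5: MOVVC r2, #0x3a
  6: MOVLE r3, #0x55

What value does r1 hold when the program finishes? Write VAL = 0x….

[0] flags=1001 → (cmp)
[1] flags=1001 CC?T → r1=0x4d
[2] flags=1001 LS?T → r1=0x5e
[3] flags=1001 LE?F → skip
[4] flags=0010 → (cmp)
[5] flags=0010 VC?T → r2=0x3a
[6] flags=0010 LE?F → skip

VAL = 0x5e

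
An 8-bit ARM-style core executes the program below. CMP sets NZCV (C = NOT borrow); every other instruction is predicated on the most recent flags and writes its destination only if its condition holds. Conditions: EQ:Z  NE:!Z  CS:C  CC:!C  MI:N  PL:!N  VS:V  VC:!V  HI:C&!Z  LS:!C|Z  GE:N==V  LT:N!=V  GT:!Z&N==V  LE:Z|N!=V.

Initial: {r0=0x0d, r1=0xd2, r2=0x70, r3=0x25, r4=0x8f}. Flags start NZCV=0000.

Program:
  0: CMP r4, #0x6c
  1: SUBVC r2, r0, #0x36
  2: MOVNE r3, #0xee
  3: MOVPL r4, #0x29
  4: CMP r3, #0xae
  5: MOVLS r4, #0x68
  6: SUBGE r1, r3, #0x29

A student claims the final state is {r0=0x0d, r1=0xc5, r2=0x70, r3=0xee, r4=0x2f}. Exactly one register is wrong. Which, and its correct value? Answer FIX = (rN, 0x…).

FIX = (r4, 0x29)

[0] flags=0011 → (cmp)
[1] flags=0011 VC?F → skip
[2] flags=0011 NE?T → r3=0xee
[3] flags=0011 PL?T → r4=0x29
[4] flags=0010 → (cmp)
[5] flags=0010 LS?F → skip
[6] flags=0010 GE?T → r1=0xc5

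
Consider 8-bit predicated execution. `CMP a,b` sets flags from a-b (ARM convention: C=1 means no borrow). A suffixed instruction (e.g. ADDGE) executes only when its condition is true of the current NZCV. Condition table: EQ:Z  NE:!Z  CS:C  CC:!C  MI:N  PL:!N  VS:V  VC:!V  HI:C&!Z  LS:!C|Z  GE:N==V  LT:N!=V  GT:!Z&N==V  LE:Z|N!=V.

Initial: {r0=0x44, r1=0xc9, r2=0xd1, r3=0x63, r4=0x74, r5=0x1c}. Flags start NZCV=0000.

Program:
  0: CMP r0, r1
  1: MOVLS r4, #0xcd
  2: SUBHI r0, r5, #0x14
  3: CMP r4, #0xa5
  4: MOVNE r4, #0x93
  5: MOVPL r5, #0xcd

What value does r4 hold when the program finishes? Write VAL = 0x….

0: ✓ CMP  NZCV=0000
1: ✓ MOVLS  r4←0xcd
2: · SUBHI
3: ✓ CMP  NZCV=0010
4: ✓ MOVNE  r4←0x93
5: ✓ MOVPL  r5←0xcd

VAL = 0x93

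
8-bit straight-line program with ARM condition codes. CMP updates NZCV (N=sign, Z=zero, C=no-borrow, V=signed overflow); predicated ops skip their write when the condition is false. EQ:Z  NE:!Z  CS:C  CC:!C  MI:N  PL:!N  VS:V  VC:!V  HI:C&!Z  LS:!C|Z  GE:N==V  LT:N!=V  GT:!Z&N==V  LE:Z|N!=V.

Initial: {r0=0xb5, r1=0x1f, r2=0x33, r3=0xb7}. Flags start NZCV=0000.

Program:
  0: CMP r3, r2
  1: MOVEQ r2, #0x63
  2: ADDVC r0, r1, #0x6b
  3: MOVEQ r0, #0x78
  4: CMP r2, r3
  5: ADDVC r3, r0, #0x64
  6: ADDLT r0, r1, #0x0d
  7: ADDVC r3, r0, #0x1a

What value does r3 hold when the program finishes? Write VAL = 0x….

[0] flags=1010 → (cmp)
[1] flags=1010 EQ?F → skip
[2] flags=1010 VC?T → r0=0x8a
[3] flags=1010 EQ?F → skip
[4] flags=0000 → (cmp)
[5] flags=0000 VC?T → r3=0xee
[6] flags=0000 LT?F → skip
[7] flags=0000 VC?T → r3=0xa4

VAL = 0xa4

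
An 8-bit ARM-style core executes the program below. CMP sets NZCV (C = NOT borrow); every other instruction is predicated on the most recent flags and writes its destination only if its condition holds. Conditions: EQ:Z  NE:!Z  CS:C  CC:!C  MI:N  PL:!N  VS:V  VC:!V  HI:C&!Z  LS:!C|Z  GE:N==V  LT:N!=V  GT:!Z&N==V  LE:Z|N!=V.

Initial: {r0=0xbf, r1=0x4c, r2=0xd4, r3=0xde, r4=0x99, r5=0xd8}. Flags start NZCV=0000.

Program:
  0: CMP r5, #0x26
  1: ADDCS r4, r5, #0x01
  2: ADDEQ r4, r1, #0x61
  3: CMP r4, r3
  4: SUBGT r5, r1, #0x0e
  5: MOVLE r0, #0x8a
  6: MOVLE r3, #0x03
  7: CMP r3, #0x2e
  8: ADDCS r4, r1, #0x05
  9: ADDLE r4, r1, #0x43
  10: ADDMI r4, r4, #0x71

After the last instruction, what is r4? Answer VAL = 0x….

VAL = 0x00

0: ✓ CMP  NZCV=1010
1: ✓ ADDCS  r4←0xd9
2: · ADDEQ
3: ✓ CMP  NZCV=1000
4: · SUBGT
5: ✓ MOVLE  r0←0x8a
6: ✓ MOVLE  r3←0x03
7: ✓ CMP  NZCV=1000
8: · ADDCS
9: ✓ ADDLE  r4←0x8f
10: ✓ ADDMI  r4←0x00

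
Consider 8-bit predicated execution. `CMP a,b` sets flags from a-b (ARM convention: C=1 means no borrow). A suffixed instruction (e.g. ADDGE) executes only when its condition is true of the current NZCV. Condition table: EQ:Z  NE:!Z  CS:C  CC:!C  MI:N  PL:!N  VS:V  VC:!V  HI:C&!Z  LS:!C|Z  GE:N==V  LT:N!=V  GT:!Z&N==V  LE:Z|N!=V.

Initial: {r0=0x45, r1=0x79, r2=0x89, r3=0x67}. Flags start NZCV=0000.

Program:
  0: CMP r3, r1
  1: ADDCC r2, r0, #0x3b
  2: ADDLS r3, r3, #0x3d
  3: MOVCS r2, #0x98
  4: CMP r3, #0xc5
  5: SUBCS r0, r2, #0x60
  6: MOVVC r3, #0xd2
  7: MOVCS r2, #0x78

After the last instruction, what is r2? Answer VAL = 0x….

VAL = 0x80

0: ✓ CMP  NZCV=1000
1: ✓ ADDCC  r2←0x80
2: ✓ ADDLS  r3←0xa4
3: · MOVCS
4: ✓ CMP  NZCV=1000
5: · SUBCS
6: ✓ MOVVC  r3←0xd2
7: · MOVCS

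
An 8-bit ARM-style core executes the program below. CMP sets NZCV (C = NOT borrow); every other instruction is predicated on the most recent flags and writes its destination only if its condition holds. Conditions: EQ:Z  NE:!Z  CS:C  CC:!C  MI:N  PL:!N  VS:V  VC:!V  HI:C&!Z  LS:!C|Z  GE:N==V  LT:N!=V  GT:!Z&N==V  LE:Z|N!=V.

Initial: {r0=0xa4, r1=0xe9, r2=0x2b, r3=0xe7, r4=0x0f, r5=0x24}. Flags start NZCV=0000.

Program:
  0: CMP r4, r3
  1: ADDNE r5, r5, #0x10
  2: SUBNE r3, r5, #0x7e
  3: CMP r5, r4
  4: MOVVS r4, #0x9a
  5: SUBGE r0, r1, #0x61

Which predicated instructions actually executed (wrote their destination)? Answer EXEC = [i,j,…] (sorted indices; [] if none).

EXEC = [1,2,5]

0: ✓ CMP  NZCV=0000
1: ✓ ADDNE  r5←0x34
2: ✓ SUBNE  r3←0xb6
3: ✓ CMP  NZCV=0010
4: · MOVVS
5: ✓ SUBGE  r0←0x88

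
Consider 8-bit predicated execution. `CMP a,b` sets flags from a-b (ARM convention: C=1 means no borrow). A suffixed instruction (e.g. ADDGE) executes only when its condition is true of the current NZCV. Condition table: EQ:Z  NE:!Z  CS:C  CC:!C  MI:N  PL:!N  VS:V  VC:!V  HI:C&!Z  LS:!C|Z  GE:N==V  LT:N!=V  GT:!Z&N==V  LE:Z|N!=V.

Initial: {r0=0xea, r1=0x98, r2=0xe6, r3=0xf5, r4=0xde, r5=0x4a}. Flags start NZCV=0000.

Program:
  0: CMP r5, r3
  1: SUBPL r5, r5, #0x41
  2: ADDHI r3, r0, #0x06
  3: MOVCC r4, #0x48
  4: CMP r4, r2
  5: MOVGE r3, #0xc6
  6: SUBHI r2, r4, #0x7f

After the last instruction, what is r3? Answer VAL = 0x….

0: ✓ CMP  NZCV=0000
1: ✓ SUBPL  r5←0x09
2: · ADDHI
3: ✓ MOVCC  r4←0x48
4: ✓ CMP  NZCV=0000
5: ✓ MOVGE  r3←0xc6
6: · SUBHI

VAL = 0xc6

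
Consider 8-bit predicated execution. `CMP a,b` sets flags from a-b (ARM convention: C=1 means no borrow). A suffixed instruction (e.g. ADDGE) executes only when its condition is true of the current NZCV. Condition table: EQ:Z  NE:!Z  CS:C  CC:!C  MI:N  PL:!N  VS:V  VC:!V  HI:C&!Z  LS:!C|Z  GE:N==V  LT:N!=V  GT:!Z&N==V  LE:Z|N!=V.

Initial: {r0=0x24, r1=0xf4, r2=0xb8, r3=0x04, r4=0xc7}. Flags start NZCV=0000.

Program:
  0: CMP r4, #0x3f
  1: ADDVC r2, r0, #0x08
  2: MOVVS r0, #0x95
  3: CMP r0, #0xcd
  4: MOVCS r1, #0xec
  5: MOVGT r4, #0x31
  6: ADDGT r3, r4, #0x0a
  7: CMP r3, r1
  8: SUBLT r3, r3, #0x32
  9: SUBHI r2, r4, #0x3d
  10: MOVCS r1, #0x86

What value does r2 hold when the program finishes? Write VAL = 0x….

[0] flags=1010 → (cmp)
[1] flags=1010 VC?T → r2=0x2c
[2] flags=1010 VS?F → skip
[3] flags=0000 → (cmp)
[4] flags=0000 CS?F → skip
[5] flags=0000 GT?T → r4=0x31
[6] flags=0000 GT?T → r3=0x3b
[7] flags=0000 → (cmp)
[8] flags=0000 LT?F → skip
[9] flags=0000 HI?F → skip
[10] flags=0000 CS?F → skip

VAL = 0x2c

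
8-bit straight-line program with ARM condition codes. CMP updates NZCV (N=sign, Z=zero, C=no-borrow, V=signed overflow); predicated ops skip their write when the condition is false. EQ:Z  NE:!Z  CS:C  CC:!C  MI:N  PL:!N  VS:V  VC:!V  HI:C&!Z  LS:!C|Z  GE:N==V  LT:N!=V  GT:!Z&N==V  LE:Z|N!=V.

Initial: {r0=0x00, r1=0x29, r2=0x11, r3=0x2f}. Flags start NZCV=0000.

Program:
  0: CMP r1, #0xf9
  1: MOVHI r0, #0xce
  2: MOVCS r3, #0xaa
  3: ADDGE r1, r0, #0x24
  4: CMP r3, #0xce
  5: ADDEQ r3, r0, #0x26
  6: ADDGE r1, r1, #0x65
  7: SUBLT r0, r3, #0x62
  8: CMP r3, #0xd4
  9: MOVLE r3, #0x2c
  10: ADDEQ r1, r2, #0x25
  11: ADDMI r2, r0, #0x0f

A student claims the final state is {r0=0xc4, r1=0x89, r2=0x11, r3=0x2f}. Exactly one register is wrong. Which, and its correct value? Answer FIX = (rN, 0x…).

FIX = (r0, 0x00)

[0] flags=0000 → (cmp)
[1] flags=0000 HI?F → skip
[2] flags=0000 CS?F → skip
[3] flags=0000 GE?T → r1=0x24
[4] flags=0000 → (cmp)
[5] flags=0000 EQ?F → skip
[6] flags=0000 GE?T → r1=0x89
[7] flags=0000 LT?F → skip
[8] flags=0000 → (cmp)
[9] flags=0000 LE?F → skip
[10] flags=0000 EQ?F → skip
[11] flags=0000 MI?F → skip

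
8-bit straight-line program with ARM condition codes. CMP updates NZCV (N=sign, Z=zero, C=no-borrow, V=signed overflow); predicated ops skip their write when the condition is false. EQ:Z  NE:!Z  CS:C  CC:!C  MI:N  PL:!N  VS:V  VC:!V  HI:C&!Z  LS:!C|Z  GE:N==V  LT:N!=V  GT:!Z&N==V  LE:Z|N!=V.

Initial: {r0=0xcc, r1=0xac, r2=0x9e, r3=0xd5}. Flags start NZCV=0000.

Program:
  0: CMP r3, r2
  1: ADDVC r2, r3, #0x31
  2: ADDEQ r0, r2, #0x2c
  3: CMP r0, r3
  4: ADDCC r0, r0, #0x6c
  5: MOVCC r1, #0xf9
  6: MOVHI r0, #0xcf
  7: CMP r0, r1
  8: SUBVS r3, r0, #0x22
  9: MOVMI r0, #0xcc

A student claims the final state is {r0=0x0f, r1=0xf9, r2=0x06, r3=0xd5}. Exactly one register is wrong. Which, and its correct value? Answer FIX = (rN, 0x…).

0: ✓ CMP  NZCV=0010
1: ✓ ADDVC  r2←0x06
2: · ADDEQ
3: ✓ CMP  NZCV=1000
4: ✓ ADDCC  r0←0x38
5: ✓ MOVCC  r1←0xf9
6: · MOVHI
7: ✓ CMP  NZCV=0000
8: · SUBVS
9: · MOVMI

FIX = (r0, 0x38)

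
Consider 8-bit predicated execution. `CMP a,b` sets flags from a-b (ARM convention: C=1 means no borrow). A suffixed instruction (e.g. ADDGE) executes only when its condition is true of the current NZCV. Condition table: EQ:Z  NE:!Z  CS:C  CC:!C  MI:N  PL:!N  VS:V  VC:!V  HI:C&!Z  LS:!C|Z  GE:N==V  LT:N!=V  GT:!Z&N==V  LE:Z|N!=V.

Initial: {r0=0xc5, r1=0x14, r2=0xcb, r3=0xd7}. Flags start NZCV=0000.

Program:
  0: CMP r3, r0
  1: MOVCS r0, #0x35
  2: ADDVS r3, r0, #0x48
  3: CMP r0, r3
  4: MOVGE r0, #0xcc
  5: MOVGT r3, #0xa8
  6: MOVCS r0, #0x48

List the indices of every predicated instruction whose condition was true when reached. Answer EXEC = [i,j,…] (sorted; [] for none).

0: ✓ CMP  NZCV=0010
1: ✓ MOVCS  r0←0x35
2: · ADDVS
3: ✓ CMP  NZCV=0000
4: ✓ MOVGE  r0←0xcc
5: ✓ MOVGT  r3←0xa8
6: · MOVCS

EXEC = [1,4,5]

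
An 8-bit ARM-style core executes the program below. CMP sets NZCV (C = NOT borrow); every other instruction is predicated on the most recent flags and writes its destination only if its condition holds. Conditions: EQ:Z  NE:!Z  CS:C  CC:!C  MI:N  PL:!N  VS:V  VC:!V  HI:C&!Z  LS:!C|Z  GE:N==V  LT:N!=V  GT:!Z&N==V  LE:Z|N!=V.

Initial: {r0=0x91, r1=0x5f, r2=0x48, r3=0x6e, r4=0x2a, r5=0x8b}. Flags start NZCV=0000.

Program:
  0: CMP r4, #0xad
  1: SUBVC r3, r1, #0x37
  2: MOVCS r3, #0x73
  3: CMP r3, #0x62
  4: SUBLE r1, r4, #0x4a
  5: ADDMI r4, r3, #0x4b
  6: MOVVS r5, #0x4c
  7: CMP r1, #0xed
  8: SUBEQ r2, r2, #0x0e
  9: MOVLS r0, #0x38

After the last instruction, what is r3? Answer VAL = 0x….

[0] flags=0000 → (cmp)
[1] flags=0000 VC?T → r3=0x28
[2] flags=0000 CS?F → skip
[3] flags=1000 → (cmp)
[4] flags=1000 LE?T → r1=0xe0
[5] flags=1000 MI?T → r4=0x73
[6] flags=1000 VS?F → skip
[7] flags=1000 → (cmp)
[8] flags=1000 EQ?F → skip
[9] flags=1000 LS?T → r0=0x38

VAL = 0x28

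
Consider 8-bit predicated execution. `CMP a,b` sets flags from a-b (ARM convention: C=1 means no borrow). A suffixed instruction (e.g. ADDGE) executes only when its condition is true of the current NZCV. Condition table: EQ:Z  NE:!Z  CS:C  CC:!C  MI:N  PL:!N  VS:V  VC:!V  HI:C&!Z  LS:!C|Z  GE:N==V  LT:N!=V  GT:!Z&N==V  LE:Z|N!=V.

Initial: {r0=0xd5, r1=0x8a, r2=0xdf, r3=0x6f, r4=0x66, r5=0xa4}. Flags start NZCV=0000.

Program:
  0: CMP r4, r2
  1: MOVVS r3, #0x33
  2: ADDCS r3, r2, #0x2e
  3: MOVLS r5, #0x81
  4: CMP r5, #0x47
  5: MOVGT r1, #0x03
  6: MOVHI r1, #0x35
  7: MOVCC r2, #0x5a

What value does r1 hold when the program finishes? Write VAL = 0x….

[0] flags=1001 → (cmp)
[1] flags=1001 VS?T → r3=0x33
[2] flags=1001 CS?F → skip
[3] flags=1001 LS?T → r5=0x81
[4] flags=0011 → (cmp)
[5] flags=0011 GT?F → skip
[6] flags=0011 HI?T → r1=0x35
[7] flags=0011 CC?F → skip

VAL = 0x35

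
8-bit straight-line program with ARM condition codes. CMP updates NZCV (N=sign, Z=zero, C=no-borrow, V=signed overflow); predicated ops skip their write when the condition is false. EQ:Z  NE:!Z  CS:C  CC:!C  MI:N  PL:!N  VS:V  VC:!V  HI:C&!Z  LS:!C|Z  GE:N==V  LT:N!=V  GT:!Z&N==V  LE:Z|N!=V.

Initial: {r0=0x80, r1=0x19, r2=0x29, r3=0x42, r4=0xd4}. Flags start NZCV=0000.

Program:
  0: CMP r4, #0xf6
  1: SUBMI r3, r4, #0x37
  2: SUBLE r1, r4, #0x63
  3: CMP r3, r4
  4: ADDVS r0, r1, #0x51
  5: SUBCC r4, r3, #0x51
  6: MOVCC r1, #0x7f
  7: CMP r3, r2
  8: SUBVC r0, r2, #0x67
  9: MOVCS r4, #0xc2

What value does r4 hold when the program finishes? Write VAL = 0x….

VAL = 0xc2

[0] flags=1000 → (cmp)
[1] flags=1000 MI?T → r3=0x9d
[2] flags=1000 LE?T → r1=0x71
[3] flags=1000 → (cmp)
[4] flags=1000 VS?F → skip
[5] flags=1000 CC?T → r4=0x4c
[6] flags=1000 CC?T → r1=0x7f
[7] flags=0011 → (cmp)
[8] flags=0011 VC?F → skip
[9] flags=0011 CS?T → r4=0xc2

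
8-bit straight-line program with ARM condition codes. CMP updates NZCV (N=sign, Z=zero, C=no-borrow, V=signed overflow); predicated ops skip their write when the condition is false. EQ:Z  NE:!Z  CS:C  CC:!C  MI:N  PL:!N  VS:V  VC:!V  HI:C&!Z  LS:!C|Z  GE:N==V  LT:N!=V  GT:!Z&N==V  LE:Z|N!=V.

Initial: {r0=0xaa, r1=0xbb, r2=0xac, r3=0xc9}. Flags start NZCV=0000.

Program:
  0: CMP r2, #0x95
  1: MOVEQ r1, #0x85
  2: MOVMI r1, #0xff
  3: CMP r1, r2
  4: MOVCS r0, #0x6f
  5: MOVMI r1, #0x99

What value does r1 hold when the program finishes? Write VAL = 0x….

[0] flags=0010 → (cmp)
[1] flags=0010 EQ?F → skip
[2] flags=0010 MI?F → skip
[3] flags=0010 → (cmp)
[4] flags=0010 CS?T → r0=0x6f
[5] flags=0010 MI?F → skip

VAL = 0xbb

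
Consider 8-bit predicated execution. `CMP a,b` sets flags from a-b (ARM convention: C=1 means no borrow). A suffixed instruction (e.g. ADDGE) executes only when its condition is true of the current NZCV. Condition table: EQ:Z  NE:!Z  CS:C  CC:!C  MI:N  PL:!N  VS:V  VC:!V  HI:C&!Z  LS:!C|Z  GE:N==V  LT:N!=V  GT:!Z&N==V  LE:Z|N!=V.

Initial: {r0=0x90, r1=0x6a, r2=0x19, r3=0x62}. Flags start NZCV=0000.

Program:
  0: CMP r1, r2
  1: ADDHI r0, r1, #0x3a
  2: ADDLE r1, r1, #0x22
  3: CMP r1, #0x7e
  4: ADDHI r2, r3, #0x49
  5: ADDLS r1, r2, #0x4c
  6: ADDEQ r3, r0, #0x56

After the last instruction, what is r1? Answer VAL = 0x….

0: ✓ CMP  NZCV=0010
1: ✓ ADDHI  r0←0xa4
2: · ADDLE
3: ✓ CMP  NZCV=1000
4: · ADDHI
5: ✓ ADDLS  r1←0x65
6: · ADDEQ

VAL = 0x65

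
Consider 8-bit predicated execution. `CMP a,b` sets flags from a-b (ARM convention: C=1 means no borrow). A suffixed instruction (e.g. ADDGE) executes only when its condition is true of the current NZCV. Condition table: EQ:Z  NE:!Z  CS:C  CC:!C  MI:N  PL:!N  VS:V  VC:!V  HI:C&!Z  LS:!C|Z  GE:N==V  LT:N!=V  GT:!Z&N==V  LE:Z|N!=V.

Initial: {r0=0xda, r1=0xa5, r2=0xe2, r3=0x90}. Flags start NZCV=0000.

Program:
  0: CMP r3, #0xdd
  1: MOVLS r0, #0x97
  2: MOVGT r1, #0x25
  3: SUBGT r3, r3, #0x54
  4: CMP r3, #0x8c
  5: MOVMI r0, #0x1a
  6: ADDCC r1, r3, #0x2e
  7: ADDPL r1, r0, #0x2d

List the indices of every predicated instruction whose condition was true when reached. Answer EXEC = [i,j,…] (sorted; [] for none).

EXEC = [1,7]

0: ✓ CMP  NZCV=1000
1: ✓ MOVLS  r0←0x97
2: · MOVGT
3: · SUBGT
4: ✓ CMP  NZCV=0010
5: · MOVMI
6: · ADDCC
7: ✓ ADDPL  r1←0xc4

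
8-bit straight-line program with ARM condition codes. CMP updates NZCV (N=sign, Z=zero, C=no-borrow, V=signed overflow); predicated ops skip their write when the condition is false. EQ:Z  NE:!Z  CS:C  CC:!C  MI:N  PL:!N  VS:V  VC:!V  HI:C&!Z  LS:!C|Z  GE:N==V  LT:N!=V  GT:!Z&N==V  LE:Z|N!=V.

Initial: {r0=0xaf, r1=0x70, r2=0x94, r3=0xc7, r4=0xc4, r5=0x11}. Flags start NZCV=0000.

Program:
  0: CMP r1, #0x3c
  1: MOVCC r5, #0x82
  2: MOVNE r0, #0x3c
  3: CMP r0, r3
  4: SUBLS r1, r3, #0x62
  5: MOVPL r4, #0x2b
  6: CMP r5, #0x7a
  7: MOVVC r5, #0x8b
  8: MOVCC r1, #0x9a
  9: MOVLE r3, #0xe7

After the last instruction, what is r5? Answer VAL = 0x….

0: ✓ CMP  NZCV=0010
1: · MOVCC
2: ✓ MOVNE  r0←0x3c
3: ✓ CMP  NZCV=0000
4: ✓ SUBLS  r1←0x65
5: ✓ MOVPL  r4←0x2b
6: ✓ CMP  NZCV=1000
7: ✓ MOVVC  r5←0x8b
8: ✓ MOVCC  r1←0x9a
9: ✓ MOVLE  r3←0xe7

VAL = 0x8b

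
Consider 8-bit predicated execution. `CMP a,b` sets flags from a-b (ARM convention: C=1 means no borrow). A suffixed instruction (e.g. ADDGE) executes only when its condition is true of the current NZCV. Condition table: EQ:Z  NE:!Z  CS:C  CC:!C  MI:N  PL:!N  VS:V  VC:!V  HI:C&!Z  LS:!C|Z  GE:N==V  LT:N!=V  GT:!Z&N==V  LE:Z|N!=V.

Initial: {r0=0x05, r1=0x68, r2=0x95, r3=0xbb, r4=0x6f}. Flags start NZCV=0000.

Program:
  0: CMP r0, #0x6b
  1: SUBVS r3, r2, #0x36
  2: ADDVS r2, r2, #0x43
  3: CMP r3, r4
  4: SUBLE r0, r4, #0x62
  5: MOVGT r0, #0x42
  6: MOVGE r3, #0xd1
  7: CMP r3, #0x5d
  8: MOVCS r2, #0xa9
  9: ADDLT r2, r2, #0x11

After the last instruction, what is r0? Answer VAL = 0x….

VAL = 0x0d

[0] flags=1000 → (cmp)
[1] flags=1000 VS?F → skip
[2] flags=1000 VS?F → skip
[3] flags=0011 → (cmp)
[4] flags=0011 LE?T → r0=0x0d
[5] flags=0011 GT?F → skip
[6] flags=0011 GE?F → skip
[7] flags=0011 → (cmp)
[8] flags=0011 CS?T → r2=0xa9
[9] flags=0011 LT?T → r2=0xba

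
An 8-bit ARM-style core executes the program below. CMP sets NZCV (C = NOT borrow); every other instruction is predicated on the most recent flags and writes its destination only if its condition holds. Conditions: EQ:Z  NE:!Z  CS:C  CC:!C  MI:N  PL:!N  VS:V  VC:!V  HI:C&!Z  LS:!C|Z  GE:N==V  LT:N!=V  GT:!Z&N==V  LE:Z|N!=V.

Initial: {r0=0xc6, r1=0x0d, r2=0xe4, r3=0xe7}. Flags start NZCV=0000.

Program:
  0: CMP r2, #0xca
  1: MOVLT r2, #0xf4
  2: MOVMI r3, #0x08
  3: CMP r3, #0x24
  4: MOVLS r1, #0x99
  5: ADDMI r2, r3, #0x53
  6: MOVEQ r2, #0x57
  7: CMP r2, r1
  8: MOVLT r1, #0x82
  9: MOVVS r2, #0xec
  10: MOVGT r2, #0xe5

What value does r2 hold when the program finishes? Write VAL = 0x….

[0] flags=0010 → (cmp)
[1] flags=0010 LT?F → skip
[2] flags=0010 MI?F → skip
[3] flags=1010 → (cmp)
[4] flags=1010 LS?F → skip
[5] flags=1010 MI?T → r2=0x3a
[6] flags=1010 EQ?F → skip
[7] flags=0010 → (cmp)
[8] flags=0010 LT?F → skip
[9] flags=0010 VS?F → skip
[10] flags=0010 GT?T → r2=0xe5

VAL = 0xe5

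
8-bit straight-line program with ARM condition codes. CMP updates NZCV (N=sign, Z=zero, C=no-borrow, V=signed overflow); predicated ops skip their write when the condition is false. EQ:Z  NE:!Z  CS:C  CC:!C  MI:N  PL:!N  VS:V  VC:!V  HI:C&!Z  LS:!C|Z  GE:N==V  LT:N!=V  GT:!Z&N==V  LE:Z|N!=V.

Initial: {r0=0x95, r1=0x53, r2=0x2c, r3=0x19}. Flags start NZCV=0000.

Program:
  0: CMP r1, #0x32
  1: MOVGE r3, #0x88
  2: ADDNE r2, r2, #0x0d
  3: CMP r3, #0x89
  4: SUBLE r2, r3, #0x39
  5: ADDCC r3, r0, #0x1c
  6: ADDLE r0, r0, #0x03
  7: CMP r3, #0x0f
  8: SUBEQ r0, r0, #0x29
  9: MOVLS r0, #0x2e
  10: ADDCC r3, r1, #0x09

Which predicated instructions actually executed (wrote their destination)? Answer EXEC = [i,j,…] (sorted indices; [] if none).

EXEC = [1,2,4,5,6]

[0] flags=0010 → (cmp)
[1] flags=0010 GE?T → r3=0x88
[2] flags=0010 NE?T → r2=0x39
[3] flags=1000 → (cmp)
[4] flags=1000 LE?T → r2=0x4f
[5] flags=1000 CC?T → r3=0xb1
[6] flags=1000 LE?T → r0=0x98
[7] flags=1010 → (cmp)
[8] flags=1010 EQ?F → skip
[9] flags=1010 LS?F → skip
[10] flags=1010 CC?F → skip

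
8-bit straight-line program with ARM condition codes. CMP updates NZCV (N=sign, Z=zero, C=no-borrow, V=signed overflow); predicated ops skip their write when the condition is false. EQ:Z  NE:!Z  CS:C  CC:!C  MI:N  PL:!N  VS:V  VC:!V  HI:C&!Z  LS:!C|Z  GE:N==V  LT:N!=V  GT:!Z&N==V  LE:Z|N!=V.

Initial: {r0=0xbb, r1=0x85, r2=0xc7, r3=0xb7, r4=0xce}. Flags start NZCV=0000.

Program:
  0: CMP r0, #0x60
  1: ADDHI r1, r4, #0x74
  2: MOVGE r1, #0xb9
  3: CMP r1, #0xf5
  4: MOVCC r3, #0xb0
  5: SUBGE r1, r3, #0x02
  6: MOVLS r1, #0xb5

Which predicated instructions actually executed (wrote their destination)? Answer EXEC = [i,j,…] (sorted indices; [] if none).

[0] flags=0011 → (cmp)
[1] flags=0011 HI?T → r1=0x42
[2] flags=0011 GE?F → skip
[3] flags=0000 → (cmp)
[4] flags=0000 CC?T → r3=0xb0
[5] flags=0000 GE?T → r1=0xae
[6] flags=0000 LS?T → r1=0xb5

EXEC = [1,4,5,6]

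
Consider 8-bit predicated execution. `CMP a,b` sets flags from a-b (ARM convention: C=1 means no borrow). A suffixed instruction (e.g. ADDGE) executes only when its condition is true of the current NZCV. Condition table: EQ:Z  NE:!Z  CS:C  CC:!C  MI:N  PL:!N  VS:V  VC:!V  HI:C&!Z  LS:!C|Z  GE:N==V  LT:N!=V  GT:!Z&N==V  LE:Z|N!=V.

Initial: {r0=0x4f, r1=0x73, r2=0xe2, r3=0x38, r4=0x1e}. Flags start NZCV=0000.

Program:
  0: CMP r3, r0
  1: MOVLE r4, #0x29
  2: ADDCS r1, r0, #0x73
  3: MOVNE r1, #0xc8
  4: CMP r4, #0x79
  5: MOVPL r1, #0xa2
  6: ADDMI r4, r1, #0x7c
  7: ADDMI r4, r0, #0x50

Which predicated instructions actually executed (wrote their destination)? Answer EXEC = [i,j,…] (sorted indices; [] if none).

EXEC = [1,3,6,7]

0: ✓ CMP  NZCV=1000
1: ✓ MOVLE  r4←0x29
2: · ADDCS
3: ✓ MOVNE  r1←0xc8
4: ✓ CMP  NZCV=1000
5: · MOVPL
6: ✓ ADDMI  r4←0x44
7: ✓ ADDMI  r4←0x9f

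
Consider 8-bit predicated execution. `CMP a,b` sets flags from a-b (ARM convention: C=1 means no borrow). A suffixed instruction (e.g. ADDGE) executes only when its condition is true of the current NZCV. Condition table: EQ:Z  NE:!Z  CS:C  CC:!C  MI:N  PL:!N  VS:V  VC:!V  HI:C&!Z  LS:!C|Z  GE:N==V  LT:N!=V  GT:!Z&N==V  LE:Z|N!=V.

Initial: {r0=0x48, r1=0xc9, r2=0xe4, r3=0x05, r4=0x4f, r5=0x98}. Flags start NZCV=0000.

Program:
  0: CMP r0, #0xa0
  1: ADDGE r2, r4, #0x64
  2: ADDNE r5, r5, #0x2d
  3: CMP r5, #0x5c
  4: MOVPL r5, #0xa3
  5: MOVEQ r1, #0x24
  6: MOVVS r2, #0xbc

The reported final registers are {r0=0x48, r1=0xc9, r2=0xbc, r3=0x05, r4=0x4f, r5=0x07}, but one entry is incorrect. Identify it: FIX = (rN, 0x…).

FIX = (r5, 0xa3)

[0] flags=1001 → (cmp)
[1] flags=1001 GE?T → r2=0xb3
[2] flags=1001 NE?T → r5=0xc5
[3] flags=0011 → (cmp)
[4] flags=0011 PL?T → r5=0xa3
[5] flags=0011 EQ?F → skip
[6] flags=0011 VS?T → r2=0xbc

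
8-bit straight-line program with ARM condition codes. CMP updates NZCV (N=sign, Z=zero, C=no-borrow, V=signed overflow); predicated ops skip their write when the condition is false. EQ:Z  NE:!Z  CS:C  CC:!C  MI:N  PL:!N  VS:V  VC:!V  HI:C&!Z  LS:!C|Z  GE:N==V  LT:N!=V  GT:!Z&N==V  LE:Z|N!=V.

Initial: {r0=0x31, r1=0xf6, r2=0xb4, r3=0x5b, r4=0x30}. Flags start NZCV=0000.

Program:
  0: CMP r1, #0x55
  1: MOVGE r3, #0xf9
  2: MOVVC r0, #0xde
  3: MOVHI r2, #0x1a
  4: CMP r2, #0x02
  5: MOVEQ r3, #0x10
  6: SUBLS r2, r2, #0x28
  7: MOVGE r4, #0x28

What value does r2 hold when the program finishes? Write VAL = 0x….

[0] flags=1010 → (cmp)
[1] flags=1010 GE?F → skip
[2] flags=1010 VC?T → r0=0xde
[3] flags=1010 HI?T → r2=0x1a
[4] flags=0010 → (cmp)
[5] flags=0010 EQ?F → skip
[6] flags=0010 LS?F → skip
[7] flags=0010 GE?T → r4=0x28

VAL = 0x1a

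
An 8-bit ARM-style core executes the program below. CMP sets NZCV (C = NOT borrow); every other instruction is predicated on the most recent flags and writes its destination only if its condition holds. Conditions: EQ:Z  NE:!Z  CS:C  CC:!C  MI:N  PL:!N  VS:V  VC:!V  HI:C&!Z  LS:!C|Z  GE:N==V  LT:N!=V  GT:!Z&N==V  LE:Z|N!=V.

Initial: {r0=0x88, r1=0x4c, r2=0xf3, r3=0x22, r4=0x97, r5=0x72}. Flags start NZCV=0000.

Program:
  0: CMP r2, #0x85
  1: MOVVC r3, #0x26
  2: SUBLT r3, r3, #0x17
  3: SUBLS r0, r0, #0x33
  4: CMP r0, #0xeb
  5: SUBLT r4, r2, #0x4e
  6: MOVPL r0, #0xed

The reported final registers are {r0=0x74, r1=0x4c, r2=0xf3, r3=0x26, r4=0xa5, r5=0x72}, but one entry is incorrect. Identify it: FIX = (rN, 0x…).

0: ✓ CMP  NZCV=0010
1: ✓ MOVVC  r3←0x26
2: · SUBLT
3: · SUBLS
4: ✓ CMP  NZCV=1000
5: ✓ SUBLT  r4←0xa5
6: · MOVPL

FIX = (r0, 0x88)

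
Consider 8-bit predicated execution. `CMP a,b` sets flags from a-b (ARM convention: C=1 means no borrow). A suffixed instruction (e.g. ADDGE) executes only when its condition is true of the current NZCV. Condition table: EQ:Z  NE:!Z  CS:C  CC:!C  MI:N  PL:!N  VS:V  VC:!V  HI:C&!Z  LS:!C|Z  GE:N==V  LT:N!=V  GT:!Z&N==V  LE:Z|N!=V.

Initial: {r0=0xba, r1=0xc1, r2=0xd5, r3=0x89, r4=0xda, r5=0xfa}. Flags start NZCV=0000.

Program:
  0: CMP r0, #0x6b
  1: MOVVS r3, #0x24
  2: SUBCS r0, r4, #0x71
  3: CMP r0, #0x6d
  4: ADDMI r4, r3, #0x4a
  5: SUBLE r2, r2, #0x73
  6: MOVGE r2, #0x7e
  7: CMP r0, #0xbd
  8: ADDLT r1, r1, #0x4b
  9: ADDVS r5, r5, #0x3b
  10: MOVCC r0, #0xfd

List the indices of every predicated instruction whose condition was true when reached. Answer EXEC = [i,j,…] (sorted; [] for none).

0: ✓ CMP  NZCV=0011
1: ✓ MOVVS  r3←0x24
2: ✓ SUBCS  r0←0x69
3: ✓ CMP  NZCV=1000
4: ✓ ADDMI  r4←0x6e
5: ✓ SUBLE  r2←0x62
6: · MOVGE
7: ✓ CMP  NZCV=1001
8: · ADDLT
9: ✓ ADDVS  r5←0x35
10: ✓ MOVCC  r0←0xfd

EXEC = [1,2,4,5,9,10]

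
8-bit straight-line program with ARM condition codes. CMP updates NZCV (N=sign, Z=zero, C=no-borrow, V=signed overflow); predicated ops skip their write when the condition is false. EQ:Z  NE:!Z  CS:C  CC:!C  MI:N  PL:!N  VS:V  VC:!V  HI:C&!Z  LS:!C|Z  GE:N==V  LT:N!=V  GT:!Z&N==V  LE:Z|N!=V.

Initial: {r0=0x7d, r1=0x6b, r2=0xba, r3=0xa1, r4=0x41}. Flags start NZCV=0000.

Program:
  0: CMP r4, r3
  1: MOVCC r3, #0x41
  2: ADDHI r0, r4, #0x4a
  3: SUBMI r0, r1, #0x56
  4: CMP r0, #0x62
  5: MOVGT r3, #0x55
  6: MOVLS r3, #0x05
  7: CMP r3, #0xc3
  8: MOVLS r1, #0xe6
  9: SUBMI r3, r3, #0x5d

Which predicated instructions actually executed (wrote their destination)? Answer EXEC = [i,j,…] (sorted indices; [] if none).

[0] flags=1001 → (cmp)
[1] flags=1001 CC?T → r3=0x41
[2] flags=1001 HI?F → skip
[3] flags=1001 MI?T → r0=0x15
[4] flags=1000 → (cmp)
[5] flags=1000 GT?F → skip
[6] flags=1000 LS?T → r3=0x05
[7] flags=0000 → (cmp)
[8] flags=0000 LS?T → r1=0xe6
[9] flags=0000 MI?F → skip

EXEC = [1,3,6,8]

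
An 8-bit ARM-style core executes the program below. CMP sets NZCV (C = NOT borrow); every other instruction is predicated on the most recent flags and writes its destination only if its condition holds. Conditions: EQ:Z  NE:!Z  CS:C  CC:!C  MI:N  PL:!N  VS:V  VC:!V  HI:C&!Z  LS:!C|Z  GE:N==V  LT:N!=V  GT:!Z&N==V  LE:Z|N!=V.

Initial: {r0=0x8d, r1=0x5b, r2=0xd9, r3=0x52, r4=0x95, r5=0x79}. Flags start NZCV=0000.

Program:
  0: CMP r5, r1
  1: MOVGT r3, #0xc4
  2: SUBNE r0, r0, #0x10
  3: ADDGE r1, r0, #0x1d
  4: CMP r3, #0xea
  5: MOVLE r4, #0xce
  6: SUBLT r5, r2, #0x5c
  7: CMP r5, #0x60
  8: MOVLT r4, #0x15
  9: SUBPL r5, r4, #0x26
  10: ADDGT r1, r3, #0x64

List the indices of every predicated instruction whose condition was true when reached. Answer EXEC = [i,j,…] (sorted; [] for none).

EXEC = [1,2,3,5,6,9,10]

[0] flags=0010 → (cmp)
[1] flags=0010 GT?T → r3=0xc4
[2] flags=0010 NE?T → r0=0x7d
[3] flags=0010 GE?T → r1=0x9a
[4] flags=1000 → (cmp)
[5] flags=1000 LE?T → r4=0xce
[6] flags=1000 LT?T → r5=0x7d
[7] flags=0010 → (cmp)
[8] flags=0010 LT?F → skip
[9] flags=0010 PL?T → r5=0xa8
[10] flags=0010 GT?T → r1=0x28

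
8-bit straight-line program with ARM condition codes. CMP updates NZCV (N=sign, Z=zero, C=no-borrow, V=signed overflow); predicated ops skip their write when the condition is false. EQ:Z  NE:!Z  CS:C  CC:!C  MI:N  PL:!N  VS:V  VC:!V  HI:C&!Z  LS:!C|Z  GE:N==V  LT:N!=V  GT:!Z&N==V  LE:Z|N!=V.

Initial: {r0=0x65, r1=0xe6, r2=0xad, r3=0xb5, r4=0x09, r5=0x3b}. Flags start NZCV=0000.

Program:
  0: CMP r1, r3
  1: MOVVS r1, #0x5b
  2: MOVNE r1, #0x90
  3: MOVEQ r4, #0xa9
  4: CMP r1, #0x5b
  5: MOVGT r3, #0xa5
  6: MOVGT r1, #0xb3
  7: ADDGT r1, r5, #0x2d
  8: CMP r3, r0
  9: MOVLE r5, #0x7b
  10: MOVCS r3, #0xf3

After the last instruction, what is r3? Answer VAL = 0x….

VAL = 0xf3

[0] flags=0010 → (cmp)
[1] flags=0010 VS?F → skip
[2] flags=0010 NE?T → r1=0x90
[3] flags=0010 EQ?F → skip
[4] flags=0011 → (cmp)
[5] flags=0011 GT?F → skip
[6] flags=0011 GT?F → skip
[7] flags=0011 GT?F → skip
[8] flags=0011 → (cmp)
[9] flags=0011 LE?T → r5=0x7b
[10] flags=0011 CS?T → r3=0xf3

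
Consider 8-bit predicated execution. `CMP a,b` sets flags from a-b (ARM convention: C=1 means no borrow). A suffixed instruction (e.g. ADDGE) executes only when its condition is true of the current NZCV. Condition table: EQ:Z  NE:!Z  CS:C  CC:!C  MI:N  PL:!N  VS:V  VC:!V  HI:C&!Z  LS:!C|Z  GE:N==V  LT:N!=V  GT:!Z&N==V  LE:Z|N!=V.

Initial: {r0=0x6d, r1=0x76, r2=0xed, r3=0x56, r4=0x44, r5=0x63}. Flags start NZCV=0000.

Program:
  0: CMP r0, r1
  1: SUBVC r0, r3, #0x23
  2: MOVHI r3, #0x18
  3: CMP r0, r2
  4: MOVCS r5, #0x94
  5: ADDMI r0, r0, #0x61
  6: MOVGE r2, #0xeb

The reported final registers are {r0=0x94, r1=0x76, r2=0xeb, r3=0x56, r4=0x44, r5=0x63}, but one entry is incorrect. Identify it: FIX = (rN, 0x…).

0: ✓ CMP  NZCV=1000
1: ✓ SUBVC  r0←0x33
2: · MOVHI
3: ✓ CMP  NZCV=0000
4: · MOVCS
5: · ADDMI
6: ✓ MOVGE  r2←0xeb

FIX = (r0, 0x33)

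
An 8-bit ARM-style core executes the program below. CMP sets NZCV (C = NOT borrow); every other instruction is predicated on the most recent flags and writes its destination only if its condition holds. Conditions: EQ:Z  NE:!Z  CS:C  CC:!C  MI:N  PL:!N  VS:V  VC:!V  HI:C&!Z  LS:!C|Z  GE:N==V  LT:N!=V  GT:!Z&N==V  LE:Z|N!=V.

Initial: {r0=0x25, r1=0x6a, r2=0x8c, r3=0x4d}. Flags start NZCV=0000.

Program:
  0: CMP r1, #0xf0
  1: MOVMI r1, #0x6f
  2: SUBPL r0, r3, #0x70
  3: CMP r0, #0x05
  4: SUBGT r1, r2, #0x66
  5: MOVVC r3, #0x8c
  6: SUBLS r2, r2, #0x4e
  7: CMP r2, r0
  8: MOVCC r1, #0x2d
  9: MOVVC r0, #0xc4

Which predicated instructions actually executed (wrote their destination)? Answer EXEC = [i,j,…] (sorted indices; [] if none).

0: ✓ CMP  NZCV=0000
1: · MOVMI
2: ✓ SUBPL  r0←0xdd
3: ✓ CMP  NZCV=1010
4: · SUBGT
5: ✓ MOVVC  r3←0x8c
6: · SUBLS
7: ✓ CMP  NZCV=1000
8: ✓ MOVCC  r1←0x2d
9: ✓ MOVVC  r0←0xc4

EXEC = [2,5,8,9]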